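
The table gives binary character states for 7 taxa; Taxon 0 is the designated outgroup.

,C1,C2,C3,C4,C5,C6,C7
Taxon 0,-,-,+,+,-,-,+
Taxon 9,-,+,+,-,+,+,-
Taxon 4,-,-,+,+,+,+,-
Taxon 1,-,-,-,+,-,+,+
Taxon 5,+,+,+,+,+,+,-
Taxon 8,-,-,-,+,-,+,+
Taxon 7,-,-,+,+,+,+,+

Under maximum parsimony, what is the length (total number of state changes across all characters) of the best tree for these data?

Character polarity is set by the outgroup: the derived state is whichever differs from the outgroup's state, so for C3, C4, C7 the derived state is '-', and for the remaining characters it is '+'.
C1: derived state '+' in Taxon 5 only — an autapomorphy, so it tells us nothing about relationships among taxa.
C2: derived state '+' in Taxon 5 and Taxon 9 only — synapomorphy for {Taxon 5, Taxon 9}.
Only Taxon 1 and Taxon 8 show the derived state '-' for C3, supporting them as a clade.
C4 (derived state '-') is unique to Taxon 9 (autapomorphy; uninformative for grouping).
C5: derived state '+' in Taxon 4, Taxon 5, Taxon 7, and Taxon 9 only — synapomorphy for {Taxon 4, Taxon 5, Taxon 7, Taxon 9}.
C6 (derived state '+') is shared by all ingroup taxa — unites the whole ingroup.
Only Taxon 4, Taxon 5, and Taxon 9 show the derived state '-' for C7, supporting them as a clade.
Most parsimonious ingroup topology: ((((Taxon 9,Taxon 5),Taxon 4),Taxon 7),(Taxon 1,Taxon 8)).
Changes per character on this tree: C1: 1; C2: 1; C3: 1; C4: 1; C5: 1; C6: 1; C7: 1.
Total = 7.

7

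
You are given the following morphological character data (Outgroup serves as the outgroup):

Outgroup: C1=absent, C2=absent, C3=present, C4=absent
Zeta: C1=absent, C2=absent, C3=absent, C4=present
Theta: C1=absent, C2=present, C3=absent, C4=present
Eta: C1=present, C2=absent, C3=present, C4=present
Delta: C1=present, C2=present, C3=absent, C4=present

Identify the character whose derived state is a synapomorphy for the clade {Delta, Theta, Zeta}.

C3

Character polarity is set by the outgroup: the derived state is whichever differs from the outgroup's state, so for C3 the derived state is 'absent', and for the remaining characters it is 'present'.
C1 (state 'present') occurs in Delta and Eta but conflicts with the nesting implied by the other characters — most parsimoniously interpreted as homoplasy.
Only Delta and Theta show the derived state 'present' for C2, supporting them as a clade.
C3 (derived state 'absent') is shared by Delta, Theta, and Zeta — a synapomorphy uniting that clade.
All ingroup taxa share the derived state 'present' for C4; it defines the ingroup but does not resolve relationships within it.
Most parsimonious ingroup topology: ((Zeta,(Theta,Delta)),Eta).
The clade {Delta, Theta, Zeta} is supported by C3: its derived state 'absent' occurs in exactly those taxa and in no other taxon (including the outgroup).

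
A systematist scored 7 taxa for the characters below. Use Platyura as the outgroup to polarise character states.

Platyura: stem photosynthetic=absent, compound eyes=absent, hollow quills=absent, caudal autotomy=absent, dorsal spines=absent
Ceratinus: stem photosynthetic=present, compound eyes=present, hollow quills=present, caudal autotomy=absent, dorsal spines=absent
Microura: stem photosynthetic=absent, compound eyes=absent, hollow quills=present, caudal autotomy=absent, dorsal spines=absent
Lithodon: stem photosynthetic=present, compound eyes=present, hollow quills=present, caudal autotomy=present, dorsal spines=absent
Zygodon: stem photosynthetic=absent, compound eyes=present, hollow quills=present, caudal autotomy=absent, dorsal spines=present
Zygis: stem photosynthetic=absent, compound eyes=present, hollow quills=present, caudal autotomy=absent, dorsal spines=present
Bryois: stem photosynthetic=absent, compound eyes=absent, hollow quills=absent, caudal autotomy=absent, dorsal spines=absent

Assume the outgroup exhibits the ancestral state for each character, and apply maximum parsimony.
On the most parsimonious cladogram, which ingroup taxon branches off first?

Bryois

The outgroup has state 'absent' for every character, so 'present' is the derived state throughout.
stem photosynthetic (derived state 'present') is shared by Ceratinus and Lithodon — a synapomorphy uniting that clade.
compound eyes (derived state 'present') is shared by Ceratinus, Lithodon, Zygis, and Zygodon — a synapomorphy uniting that clade.
hollow quills: derived state 'present' in Ceratinus, Lithodon, Microura, Zygis, and Zygodon only — synapomorphy for {Ceratinus, Lithodon, Microura, Zygis, Zygodon}.
caudal autotomy (derived state 'present') is unique to Lithodon (autapomorphy; uninformative for grouping).
dorsal spines: derived state 'present' in Zygis and Zygodon only — synapomorphy for {Zygis, Zygodon}.
Most parsimonious ingroup topology: ((((Ceratinus,Lithodon),(Zygodon,Zygis)),Microura),Bryois).
Bryois is sister to the clade containing all other ingroup taxa, so it is the earliest-diverging (most basal) ingroup lineage.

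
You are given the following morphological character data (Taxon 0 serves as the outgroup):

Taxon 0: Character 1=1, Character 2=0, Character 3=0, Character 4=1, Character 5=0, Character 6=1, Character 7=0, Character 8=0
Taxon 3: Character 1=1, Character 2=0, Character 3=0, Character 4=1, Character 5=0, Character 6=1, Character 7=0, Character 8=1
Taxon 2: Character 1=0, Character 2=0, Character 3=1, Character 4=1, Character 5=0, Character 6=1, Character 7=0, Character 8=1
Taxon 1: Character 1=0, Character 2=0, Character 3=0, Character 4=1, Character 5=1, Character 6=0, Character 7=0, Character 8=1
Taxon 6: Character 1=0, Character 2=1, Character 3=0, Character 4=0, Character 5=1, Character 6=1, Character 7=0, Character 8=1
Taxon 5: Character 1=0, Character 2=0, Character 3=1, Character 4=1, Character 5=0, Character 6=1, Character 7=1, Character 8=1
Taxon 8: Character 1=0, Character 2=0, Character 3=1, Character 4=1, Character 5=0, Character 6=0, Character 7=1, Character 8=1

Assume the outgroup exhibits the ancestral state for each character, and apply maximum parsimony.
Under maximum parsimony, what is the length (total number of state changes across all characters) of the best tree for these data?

Character polarity is set by the outgroup: the derived state is whichever differs from the outgroup's state, so for Character 1, Character 4, Character 6 the derived state is '0', and for the remaining characters it is '1'.
Character 1 (derived state '0') is shared by Taxon 1, Taxon 2, Taxon 5, Taxon 6, and Taxon 8 — a synapomorphy uniting that clade.
Character 2 (derived state '1') is unique to Taxon 6 (autapomorphy; uninformative for grouping).
Only Taxon 2, Taxon 5, and Taxon 8 show the derived state '1' for Character 3, supporting them as a clade.
Character 4 (derived state '0') is unique to Taxon 6 (autapomorphy; uninformative for grouping).
Character 5: derived state '1' in Taxon 1 and Taxon 6 only — synapomorphy for {Taxon 1, Taxon 6}.
Character 6 (state '0') occurs in Taxon 1 and Taxon 8 but conflicts with the nesting implied by the other characters — most parsimoniously interpreted as homoplasy.
Only Taxon 5 and Taxon 8 show the derived state '1' for Character 7, supporting them as a clade.
All ingroup taxa share the derived state '1' for Character 8; it defines the ingroup but does not resolve relationships within it.
Most parsimonious ingroup topology: (Taxon 3,((Taxon 2,(Taxon 5,Taxon 8)),(Taxon 1,Taxon 6))).
Changes per character on this tree: Character 1: 1; Character 2: 1; Character 3: 1; Character 4: 1; Character 5: 1; Character 6: 2; Character 7: 1; Character 8: 1.
Total = 9.

9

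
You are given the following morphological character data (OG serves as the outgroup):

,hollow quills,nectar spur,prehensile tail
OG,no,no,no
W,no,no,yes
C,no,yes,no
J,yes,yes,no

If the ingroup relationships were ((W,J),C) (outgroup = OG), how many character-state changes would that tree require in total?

4

Map each character onto ((W,J),C) (rooted by OG) and count the minimum state changes it requires (Fitch parsimony):
hollow quills: 1; nectar spur: 2; prehensile tail: 1.
Total tree length = 4.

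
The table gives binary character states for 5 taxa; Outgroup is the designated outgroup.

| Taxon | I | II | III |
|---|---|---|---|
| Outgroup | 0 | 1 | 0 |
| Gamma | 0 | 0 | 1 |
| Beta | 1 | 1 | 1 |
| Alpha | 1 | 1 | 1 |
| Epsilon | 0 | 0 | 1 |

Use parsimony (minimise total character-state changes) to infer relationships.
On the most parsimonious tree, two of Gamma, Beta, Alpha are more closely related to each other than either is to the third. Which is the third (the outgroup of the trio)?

Character polarity is set by the outgroup: the derived state is whichever differs from the outgroup's state, so for II the derived state is '0', and for the remaining characters it is '1'.
I (derived state '1') is shared by Alpha and Beta — a synapomorphy uniting that clade.
II: derived state '0' in Epsilon and Gamma only — synapomorphy for {Epsilon, Gamma}.
III (derived state '1') is shared by all ingroup taxa — unites the whole ingroup.
Most parsimonious ingroup topology: ((Gamma,Epsilon),(Beta,Alpha)).
Beta and Alpha share a more recent common ancestor with each other than either does with Gamma, so Gamma is the least closely related of the three.

Gamma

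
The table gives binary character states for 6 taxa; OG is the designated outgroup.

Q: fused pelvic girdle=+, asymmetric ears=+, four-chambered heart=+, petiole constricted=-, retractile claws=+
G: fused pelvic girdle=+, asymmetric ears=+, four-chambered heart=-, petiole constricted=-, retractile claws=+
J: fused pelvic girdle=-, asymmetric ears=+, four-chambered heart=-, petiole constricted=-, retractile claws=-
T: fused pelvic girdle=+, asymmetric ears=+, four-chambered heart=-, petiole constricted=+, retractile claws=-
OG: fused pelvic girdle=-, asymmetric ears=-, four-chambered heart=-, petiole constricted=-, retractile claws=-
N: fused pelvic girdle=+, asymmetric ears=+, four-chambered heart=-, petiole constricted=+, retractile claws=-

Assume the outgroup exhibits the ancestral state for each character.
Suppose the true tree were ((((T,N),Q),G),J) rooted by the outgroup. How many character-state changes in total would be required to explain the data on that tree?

Map each character onto ((((T,N),Q),G),J) (rooted by OG) and count the minimum state changes it requires (Fitch parsimony):
fused pelvic girdle: 1; asymmetric ears: 1; four-chambered heart: 1; petiole constricted: 1; retractile claws: 2.
Total tree length = 6.

6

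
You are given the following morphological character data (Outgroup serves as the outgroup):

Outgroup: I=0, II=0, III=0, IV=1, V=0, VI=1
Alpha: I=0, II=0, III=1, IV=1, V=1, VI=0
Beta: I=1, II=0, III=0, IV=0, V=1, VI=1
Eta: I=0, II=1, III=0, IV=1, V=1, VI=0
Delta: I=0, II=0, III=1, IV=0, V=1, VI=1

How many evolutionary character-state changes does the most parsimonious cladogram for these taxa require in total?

7

Character polarity is set by the outgroup: the derived state is whichever differs from the outgroup's state, so for IV, VI the derived state is '0', and for the remaining characters it is '1'.
I: derived state '1' in Beta only — an autapomorphy, so it tells us nothing about relationships among taxa.
II (derived state '1') is unique to Eta (autapomorphy; uninformative for grouping).
III groups Alpha and Delta, which is incompatible with the clades supported by the remaining characters; treating it as convergent (homoplasy) costs fewer steps than any alternative tree.
IV: derived state '0' in Beta and Delta only — synapomorphy for {Beta, Delta}.
V (derived state '1') is shared by all ingroup taxa — unites the whole ingroup.
Only Alpha and Eta show the derived state '0' for VI, supporting them as a clade.
Most parsimonious ingroup topology: ((Alpha,Eta),(Beta,Delta)).
Changes per character on this tree: I: 1; II: 1; III: 2; IV: 1; V: 1; VI: 1.
Total = 7.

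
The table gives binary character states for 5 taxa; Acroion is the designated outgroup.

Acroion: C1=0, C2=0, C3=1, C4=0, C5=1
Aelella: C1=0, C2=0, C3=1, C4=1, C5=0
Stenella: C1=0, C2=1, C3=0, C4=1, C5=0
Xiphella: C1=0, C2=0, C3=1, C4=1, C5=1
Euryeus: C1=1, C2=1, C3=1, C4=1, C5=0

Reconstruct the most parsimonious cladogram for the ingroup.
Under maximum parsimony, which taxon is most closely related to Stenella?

Character polarity is set by the outgroup: the derived state is whichever differs from the outgroup's state, so for C3, C5 the derived state is '0', and for the remaining characters it is '1'.
C1 (derived state '1') is unique to Euryeus (autapomorphy; uninformative for grouping).
Only Euryeus and Stenella show the derived state '1' for C2, supporting them as a clade.
C3: derived state '0' in Stenella only — an autapomorphy, so it tells us nothing about relationships among taxa.
C4 (derived state '1') is shared by all ingroup taxa — unites the whole ingroup.
C5: derived state '0' in Aelella, Euryeus, and Stenella only — synapomorphy for {Aelella, Euryeus, Stenella}.
Most parsimonious ingroup topology: ((Aelella,(Stenella,Euryeus)),Xiphella).
Stenella and Euryeus form a cherry on this tree, so they are sister taxa.

Euryeus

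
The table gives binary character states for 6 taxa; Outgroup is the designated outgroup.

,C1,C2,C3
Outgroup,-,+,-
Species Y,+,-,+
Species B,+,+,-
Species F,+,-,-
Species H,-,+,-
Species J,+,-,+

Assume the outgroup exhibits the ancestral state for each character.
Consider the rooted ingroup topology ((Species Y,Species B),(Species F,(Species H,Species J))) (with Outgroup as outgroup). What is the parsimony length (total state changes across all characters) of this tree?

Map each character onto ((Species Y,Species B),(Species F,(Species H,Species J))) (rooted by Outgroup) and count the minimum state changes it requires (Fitch parsimony):
C1: 2; C2: 3; C3: 2.
Total tree length = 7.

7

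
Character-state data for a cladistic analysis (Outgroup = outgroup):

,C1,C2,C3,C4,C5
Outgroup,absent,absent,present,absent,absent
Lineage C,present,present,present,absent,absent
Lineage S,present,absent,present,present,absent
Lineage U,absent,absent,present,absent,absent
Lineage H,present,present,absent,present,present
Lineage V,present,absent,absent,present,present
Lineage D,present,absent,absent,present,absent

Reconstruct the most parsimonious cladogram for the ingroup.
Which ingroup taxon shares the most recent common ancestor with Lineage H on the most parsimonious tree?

Character polarity is set by the outgroup: the derived state is whichever differs from the outgroup's state, so for C3 the derived state is 'absent', and for the remaining characters it is 'present'.
C1: derived state 'present' in Lineage C, Lineage D, Lineage H, Lineage S, and Lineage V only — synapomorphy for {Lineage C, Lineage D, Lineage H, Lineage S, Lineage V}.
C2 (state 'present') occurs in Lineage C and Lineage H but conflicts with the nesting implied by the other characters — most parsimoniously interpreted as homoplasy.
C3 (derived state 'absent') is shared by Lineage D, Lineage H, and Lineage V — a synapomorphy uniting that clade.
C4 (derived state 'present') is shared by Lineage D, Lineage H, Lineage S, and Lineage V — a synapomorphy uniting that clade.
C5: derived state 'present' in Lineage H and Lineage V only — synapomorphy for {Lineage H, Lineage V}.
Most parsimonious ingroup topology: ((Lineage C,(Lineage S,((Lineage H,Lineage V),Lineage D))),Lineage U).
Lineage H and Lineage V form a cherry on this tree, so they are sister taxa.

Lineage V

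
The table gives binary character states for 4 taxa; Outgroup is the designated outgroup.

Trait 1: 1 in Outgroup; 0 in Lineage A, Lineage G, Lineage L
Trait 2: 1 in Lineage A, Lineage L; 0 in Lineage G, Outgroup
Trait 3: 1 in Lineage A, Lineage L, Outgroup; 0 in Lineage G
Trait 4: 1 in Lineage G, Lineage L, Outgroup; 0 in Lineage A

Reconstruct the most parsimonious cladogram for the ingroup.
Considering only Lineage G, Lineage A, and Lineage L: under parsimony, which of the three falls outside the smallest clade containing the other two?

Character polarity is set by the outgroup: the derived state is whichever differs from the outgroup's state, so for Trait 1, Trait 3, Trait 4 the derived state is '0', and for the remaining characters it is '1'.
All ingroup taxa share the derived state '0' for Trait 1; it defines the ingroup but does not resolve relationships within it.
Only Lineage A and Lineage L show the derived state '1' for Trait 2, supporting them as a clade.
Trait 3: derived state '0' in Lineage G only — an autapomorphy, so it tells us nothing about relationships among taxa.
Trait 4: derived state '0' in Lineage A only — an autapomorphy, so it tells us nothing about relationships among taxa.
Most parsimonious ingroup topology: (Lineage G,(Lineage L,Lineage A)).
Lineage A and Lineage L share a more recent common ancestor with each other than either does with Lineage G, so Lineage G is the least closely related of the three.

Lineage G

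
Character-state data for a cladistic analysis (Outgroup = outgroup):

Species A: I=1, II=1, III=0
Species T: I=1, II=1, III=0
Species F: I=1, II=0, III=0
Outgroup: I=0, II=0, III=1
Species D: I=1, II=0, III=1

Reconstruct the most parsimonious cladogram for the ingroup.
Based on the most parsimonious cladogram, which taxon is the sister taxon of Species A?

Character polarity is set by the outgroup: the derived state is whichever differs from the outgroup's state, so for III the derived state is '0', and for the remaining characters it is '1'.
All ingroup taxa share the derived state '1' for I; it defines the ingroup but does not resolve relationships within it.
II (derived state '1') is shared by Species A and Species T — a synapomorphy uniting that clade.
Only Species A, Species F, and Species T show the derived state '0' for III, supporting them as a clade.
Most parsimonious ingroup topology: (Species D,(Species F,(Species A,Species T))).
Species A and Species T form a cherry on this tree, so they are sister taxa.

Species T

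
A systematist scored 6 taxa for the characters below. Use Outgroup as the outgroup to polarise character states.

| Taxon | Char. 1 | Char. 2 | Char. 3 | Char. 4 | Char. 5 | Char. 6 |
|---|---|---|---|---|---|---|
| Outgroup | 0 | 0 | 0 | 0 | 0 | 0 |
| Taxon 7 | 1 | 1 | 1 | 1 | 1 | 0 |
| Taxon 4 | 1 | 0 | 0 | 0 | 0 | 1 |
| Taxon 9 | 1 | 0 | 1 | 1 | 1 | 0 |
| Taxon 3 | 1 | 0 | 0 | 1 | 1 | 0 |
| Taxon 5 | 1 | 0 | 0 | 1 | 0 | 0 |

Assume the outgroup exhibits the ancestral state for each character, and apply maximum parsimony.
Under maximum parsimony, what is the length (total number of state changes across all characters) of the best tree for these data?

The outgroup has state '0' for every character, so '1' is the derived state throughout.
All ingroup taxa share the derived state '1' for Char. 1; it defines the ingroup but does not resolve relationships within it.
Char. 2: derived state '1' in Taxon 7 only — an autapomorphy, so it tells us nothing about relationships among taxa.
Char. 3: derived state '1' in Taxon 7 and Taxon 9 only — synapomorphy for {Taxon 7, Taxon 9}.
Char. 4 (derived state '1') is shared by Taxon 3, Taxon 5, Taxon 7, and Taxon 9 — a synapomorphy uniting that clade.
Char. 5: derived state '1' in Taxon 3, Taxon 7, and Taxon 9 only — synapomorphy for {Taxon 3, Taxon 7, Taxon 9}.
Char. 6 (derived state '1') is unique to Taxon 4 (autapomorphy; uninformative for grouping).
Most parsimonious ingroup topology: ((((Taxon 7,Taxon 9),Taxon 3),Taxon 5),Taxon 4).
Changes per character on this tree: Char. 1: 1; Char. 2: 1; Char. 3: 1; Char. 4: 1; Char. 5: 1; Char. 6: 1.
Total = 6.

6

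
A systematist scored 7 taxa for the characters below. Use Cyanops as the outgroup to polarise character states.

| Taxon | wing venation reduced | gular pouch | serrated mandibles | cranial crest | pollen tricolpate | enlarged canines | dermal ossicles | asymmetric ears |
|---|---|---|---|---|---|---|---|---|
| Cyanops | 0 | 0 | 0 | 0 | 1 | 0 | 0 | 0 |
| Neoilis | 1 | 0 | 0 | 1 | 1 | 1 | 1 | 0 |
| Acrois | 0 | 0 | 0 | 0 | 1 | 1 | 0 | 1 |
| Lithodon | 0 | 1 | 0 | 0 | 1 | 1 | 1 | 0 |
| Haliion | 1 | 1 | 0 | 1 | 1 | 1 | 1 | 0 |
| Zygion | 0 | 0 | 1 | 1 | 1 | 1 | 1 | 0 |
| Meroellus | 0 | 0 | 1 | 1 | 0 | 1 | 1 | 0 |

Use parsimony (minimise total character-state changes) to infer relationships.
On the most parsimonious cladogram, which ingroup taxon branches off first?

Acrois

Character polarity is set by the outgroup: the derived state is whichever differs from the outgroup's state, so for pollen tricolpate the derived state is '0', and for the remaining characters it is '1'.
Only Haliion and Neoilis show the derived state '1' for wing venation reduced, supporting them as a clade.
gular pouch (state '1') occurs in Haliion and Lithodon but conflicts with the nesting implied by the other characters — most parsimoniously interpreted as homoplasy.
serrated mandibles: derived state '1' in Meroellus and Zygion only — synapomorphy for {Meroellus, Zygion}.
Only Haliion, Meroellus, Neoilis, and Zygion show the derived state '1' for cranial crest, supporting them as a clade.
pollen tricolpate (derived state '0') is unique to Meroellus (autapomorphy; uninformative for grouping).
All ingroup taxa share the derived state '1' for enlarged canines; it defines the ingroup but does not resolve relationships within it.
dermal ossicles (derived state '1') is shared by Haliion, Lithodon, Meroellus, Neoilis, and Zygion — a synapomorphy uniting that clade.
asymmetric ears: derived state '1' in Acrois only — an autapomorphy, so it tells us nothing about relationships among taxa.
Most parsimonious ingroup topology: ((((Neoilis,Haliion),(Zygion,Meroellus)),Lithodon),Acrois).
Acrois is sister to the clade containing all other ingroup taxa, so it is the earliest-diverging (most basal) ingroup lineage.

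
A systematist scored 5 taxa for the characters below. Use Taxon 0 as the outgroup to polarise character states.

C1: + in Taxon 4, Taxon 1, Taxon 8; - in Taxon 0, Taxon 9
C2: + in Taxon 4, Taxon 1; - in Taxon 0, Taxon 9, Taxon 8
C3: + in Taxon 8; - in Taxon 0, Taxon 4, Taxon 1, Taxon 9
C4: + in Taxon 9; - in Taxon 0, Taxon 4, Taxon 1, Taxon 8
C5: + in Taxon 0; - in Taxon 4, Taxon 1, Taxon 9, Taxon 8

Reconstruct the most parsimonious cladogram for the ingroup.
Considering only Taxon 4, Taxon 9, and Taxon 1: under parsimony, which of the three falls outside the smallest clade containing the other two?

Taxon 9

Character polarity is set by the outgroup: the derived state is whichever differs from the outgroup's state, so for C5 the derived state is '-', and for the remaining characters it is '+'.
C1 (derived state '+') is shared by Taxon 1, Taxon 4, and Taxon 8 — a synapomorphy uniting that clade.
C2 (derived state '+') is shared by Taxon 1 and Taxon 4 — a synapomorphy uniting that clade.
C3: derived state '+' in Taxon 8 only — an autapomorphy, so it tells us nothing about relationships among taxa.
C4: derived state '+' in Taxon 9 only — an autapomorphy, so it tells us nothing about relationships among taxa.
C5 (derived state '-') is shared by all ingroup taxa — unites the whole ingroup.
Most parsimonious ingroup topology: (((Taxon 4,Taxon 1),Taxon 8),Taxon 9).
Taxon 4 and Taxon 1 share a more recent common ancestor with each other than either does with Taxon 9, so Taxon 9 is the least closely related of the three.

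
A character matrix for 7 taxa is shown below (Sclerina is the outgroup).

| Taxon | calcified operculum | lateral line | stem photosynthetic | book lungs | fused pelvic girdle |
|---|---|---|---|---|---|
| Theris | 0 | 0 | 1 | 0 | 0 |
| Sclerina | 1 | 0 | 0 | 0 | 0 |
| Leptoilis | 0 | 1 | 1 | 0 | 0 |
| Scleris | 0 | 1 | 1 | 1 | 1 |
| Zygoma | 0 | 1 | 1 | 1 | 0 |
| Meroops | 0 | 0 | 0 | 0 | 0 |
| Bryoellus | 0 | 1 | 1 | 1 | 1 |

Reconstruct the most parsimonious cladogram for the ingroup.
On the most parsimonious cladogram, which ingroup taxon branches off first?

Character polarity is set by the outgroup: the derived state is whichever differs from the outgroup's state, so for calcified operculum the derived state is '0', and for the remaining characters it is '1'.
All ingroup taxa share the derived state '0' for calcified operculum; it defines the ingroup but does not resolve relationships within it.
Only Bryoellus, Leptoilis, Scleris, and Zygoma show the derived state '1' for lateral line, supporting them as a clade.
Only Bryoellus, Leptoilis, Scleris, Theris, and Zygoma show the derived state '1' for stem photosynthetic, supporting them as a clade.
Only Bryoellus, Scleris, and Zygoma show the derived state '1' for book lungs, supporting them as a clade.
fused pelvic girdle (derived state '1') is shared by Bryoellus and Scleris — a synapomorphy uniting that clade.
Most parsimonious ingroup topology: ((((Zygoma,(Bryoellus,Scleris)),Leptoilis),Theris),Meroops).
Meroops is sister to the clade containing all other ingroup taxa, so it is the earliest-diverging (most basal) ingroup lineage.

Meroops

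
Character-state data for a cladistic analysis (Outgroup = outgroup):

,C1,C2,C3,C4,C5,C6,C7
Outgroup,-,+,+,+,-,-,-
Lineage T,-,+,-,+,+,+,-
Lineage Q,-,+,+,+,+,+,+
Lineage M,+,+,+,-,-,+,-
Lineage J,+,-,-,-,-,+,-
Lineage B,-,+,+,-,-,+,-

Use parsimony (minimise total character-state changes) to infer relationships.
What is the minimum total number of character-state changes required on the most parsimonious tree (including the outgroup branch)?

8

Character polarity is set by the outgroup: the derived state is whichever differs from the outgroup's state, so for C2, C3, C4 the derived state is '-', and for the remaining characters it is '+'.
C1: derived state '+' in Lineage J and Lineage M only — synapomorphy for {Lineage J, Lineage M}.
C2 (derived state '-') is unique to Lineage J (autapomorphy; uninformative for grouping).
C3 (state '-') occurs in Lineage J and Lineage T but conflicts with the nesting implied by the other characters — most parsimoniously interpreted as homoplasy.
C4: derived state '-' in Lineage B, Lineage J, and Lineage M only — synapomorphy for {Lineage B, Lineage J, Lineage M}.
C5 (derived state '+') is shared by Lineage Q and Lineage T — a synapomorphy uniting that clade.
All ingroup taxa share the derived state '+' for C6; it defines the ingroup but does not resolve relationships within it.
C7: derived state '+' in Lineage Q only — an autapomorphy, so it tells us nothing about relationships among taxa.
Most parsimonious ingroup topology: ((Lineage T,Lineage Q),((Lineage M,Lineage J),Lineage B)).
Changes per character on this tree: C1: 1; C2: 1; C3: 2; C4: 1; C5: 1; C6: 1; C7: 1.
Total = 8.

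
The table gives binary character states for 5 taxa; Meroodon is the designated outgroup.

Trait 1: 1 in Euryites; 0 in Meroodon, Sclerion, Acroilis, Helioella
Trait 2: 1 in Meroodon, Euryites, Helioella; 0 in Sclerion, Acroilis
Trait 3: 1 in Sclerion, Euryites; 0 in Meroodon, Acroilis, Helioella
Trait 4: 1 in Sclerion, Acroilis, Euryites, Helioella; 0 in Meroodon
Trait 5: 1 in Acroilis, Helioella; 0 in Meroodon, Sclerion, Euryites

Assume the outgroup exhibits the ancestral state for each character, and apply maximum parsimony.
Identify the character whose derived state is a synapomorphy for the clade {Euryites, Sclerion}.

Character polarity is set by the outgroup: the derived state is whichever differs from the outgroup's state, so for Trait 2 the derived state is '0', and for the remaining characters it is '1'.
Trait 1 (derived state '1') is unique to Euryites (autapomorphy; uninformative for grouping).
Trait 2 groups Acroilis and Sclerion, which is incompatible with the clades supported by the remaining characters; treating it as convergent (homoplasy) costs fewer steps than any alternative tree.
Only Euryites and Sclerion show the derived state '1' for Trait 3, supporting them as a clade.
All ingroup taxa share the derived state '1' for Trait 4; it defines the ingroup but does not resolve relationships within it.
Only Acroilis and Helioella show the derived state '1' for Trait 5, supporting them as a clade.
Most parsimonious ingroup topology: ((Sclerion,Euryites),(Acroilis,Helioella)).
The clade {Euryites, Sclerion} is supported by Trait 3: its derived state '1' occurs in exactly those taxa and in no other taxon (including the outgroup).

Trait 3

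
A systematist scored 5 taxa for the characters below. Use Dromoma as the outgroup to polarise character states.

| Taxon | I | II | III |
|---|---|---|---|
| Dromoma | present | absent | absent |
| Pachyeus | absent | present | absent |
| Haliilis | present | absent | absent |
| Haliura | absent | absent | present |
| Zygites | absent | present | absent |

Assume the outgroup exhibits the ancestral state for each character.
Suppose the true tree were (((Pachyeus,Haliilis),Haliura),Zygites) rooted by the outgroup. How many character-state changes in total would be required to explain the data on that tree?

5

Map each character onto (((Pachyeus,Haliilis),Haliura),Zygites) (rooted by Dromoma) and count the minimum state changes it requires (Fitch parsimony):
I: 2; II: 2; III: 1.
Total tree length = 5.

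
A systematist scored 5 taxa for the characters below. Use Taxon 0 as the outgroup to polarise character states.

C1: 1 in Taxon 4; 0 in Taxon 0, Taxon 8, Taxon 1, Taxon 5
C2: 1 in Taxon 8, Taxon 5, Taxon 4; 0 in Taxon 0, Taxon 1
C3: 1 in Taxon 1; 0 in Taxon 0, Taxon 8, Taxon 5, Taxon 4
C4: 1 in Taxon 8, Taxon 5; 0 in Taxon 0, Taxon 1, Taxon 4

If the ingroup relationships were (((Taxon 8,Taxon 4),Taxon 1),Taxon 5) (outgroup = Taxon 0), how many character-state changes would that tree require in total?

6

Map each character onto (((Taxon 8,Taxon 4),Taxon 1),Taxon 5) (rooted by Taxon 0) and count the minimum state changes it requires (Fitch parsimony):
C1: 1; C2: 2; C3: 1; C4: 2.
Total tree length = 6.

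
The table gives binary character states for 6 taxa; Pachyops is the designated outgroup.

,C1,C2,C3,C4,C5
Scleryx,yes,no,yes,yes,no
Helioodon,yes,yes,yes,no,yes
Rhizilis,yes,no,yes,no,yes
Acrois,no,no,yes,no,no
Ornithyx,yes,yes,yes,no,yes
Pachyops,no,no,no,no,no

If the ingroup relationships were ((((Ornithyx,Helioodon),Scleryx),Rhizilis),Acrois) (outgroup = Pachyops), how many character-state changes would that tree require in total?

Map each character onto ((((Ornithyx,Helioodon),Scleryx),Rhizilis),Acrois) (rooted by Pachyops) and count the minimum state changes it requires (Fitch parsimony):
C1: 1; C2: 1; C3: 1; C4: 1; C5: 2.
Total tree length = 6.

6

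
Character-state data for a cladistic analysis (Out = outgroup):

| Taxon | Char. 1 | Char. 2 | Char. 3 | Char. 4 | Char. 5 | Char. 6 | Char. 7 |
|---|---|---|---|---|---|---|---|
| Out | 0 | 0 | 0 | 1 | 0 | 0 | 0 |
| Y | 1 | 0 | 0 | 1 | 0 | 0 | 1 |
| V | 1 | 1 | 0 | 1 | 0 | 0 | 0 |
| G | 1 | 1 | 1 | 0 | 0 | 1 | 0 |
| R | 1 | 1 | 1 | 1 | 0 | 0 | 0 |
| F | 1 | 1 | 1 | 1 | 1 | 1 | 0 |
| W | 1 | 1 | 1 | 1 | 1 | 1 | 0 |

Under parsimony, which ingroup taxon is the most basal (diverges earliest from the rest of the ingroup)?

Character polarity is set by the outgroup: the derived state is whichever differs from the outgroup's state, so for Char. 4 the derived state is '0', and for the remaining characters it is '1'.
Char. 1 (derived state '1') is shared by all ingroup taxa — unites the whole ingroup.
Only F, G, R, V, and W show the derived state '1' for Char. 2, supporting them as a clade.
Only F, G, R, and W show the derived state '1' for Char. 3, supporting them as a clade.
Char. 4: derived state '0' in G only — an autapomorphy, so it tells us nothing about relationships among taxa.
Char. 5 (derived state '1') is shared by F and W — a synapomorphy uniting that clade.
Char. 6: derived state '1' in F, G, and W only — synapomorphy for {F, G, W}.
Char. 7: derived state '1' in Y only — an autapomorphy, so it tells us nothing about relationships among taxa.
Most parsimonious ingroup topology: (Y,(V,((G,(F,W)),R))).
Y is sister to the clade containing all other ingroup taxa, so it is the earliest-diverging (most basal) ingroup lineage.

Y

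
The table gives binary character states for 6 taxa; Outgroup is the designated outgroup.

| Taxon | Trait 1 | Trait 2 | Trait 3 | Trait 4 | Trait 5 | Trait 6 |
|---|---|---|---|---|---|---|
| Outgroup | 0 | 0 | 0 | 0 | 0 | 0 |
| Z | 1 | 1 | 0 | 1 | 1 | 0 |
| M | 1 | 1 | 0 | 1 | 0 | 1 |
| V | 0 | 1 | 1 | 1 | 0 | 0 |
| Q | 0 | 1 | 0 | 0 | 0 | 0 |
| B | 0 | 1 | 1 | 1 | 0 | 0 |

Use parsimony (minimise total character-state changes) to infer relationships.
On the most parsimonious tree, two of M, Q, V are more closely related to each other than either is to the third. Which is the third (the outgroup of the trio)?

The outgroup has state '0' for every character, so '1' is the derived state throughout.
Only M and Z show the derived state '1' for Trait 1, supporting them as a clade.
All ingroup taxa share the derived state '1' for Trait 2; it defines the ingroup but does not resolve relationships within it.
Trait 3: derived state '1' in B and V only — synapomorphy for {B, V}.
Only B, M, V, and Z show the derived state '1' for Trait 4, supporting them as a clade.
Trait 5: derived state '1' in Z only — an autapomorphy, so it tells us nothing about relationships among taxa.
Trait 6 (derived state '1') is unique to M (autapomorphy; uninformative for grouping).
Most parsimonious ingroup topology: (((Z,M),(V,B)),Q).
M and V share a more recent common ancestor with each other than either does with Q, so Q is the least closely related of the three.

Q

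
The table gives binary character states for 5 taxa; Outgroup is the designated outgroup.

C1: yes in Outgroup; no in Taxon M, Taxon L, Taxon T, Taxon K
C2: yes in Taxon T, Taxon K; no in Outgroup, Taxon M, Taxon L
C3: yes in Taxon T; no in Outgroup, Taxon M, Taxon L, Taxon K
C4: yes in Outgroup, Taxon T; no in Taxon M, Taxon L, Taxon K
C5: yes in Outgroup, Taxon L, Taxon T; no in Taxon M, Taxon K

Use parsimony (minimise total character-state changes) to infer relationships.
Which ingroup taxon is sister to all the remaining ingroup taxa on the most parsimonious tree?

Taxon T

Character polarity is set by the outgroup: the derived state is whichever differs from the outgroup's state, so for C1, C4, C5 the derived state is 'no', and for the remaining characters it is 'yes'.
C1 (derived state 'no') is shared by all ingroup taxa — unites the whole ingroup.
C2 (state 'yes') occurs in Taxon K and Taxon T but conflicts with the nesting implied by the other characters — most parsimoniously interpreted as homoplasy.
C3 (derived state 'yes') is unique to Taxon T (autapomorphy; uninformative for grouping).
C4 (derived state 'no') is shared by Taxon K, Taxon L, and Taxon M — a synapomorphy uniting that clade.
Only Taxon K and Taxon M show the derived state 'no' for C5, supporting them as a clade.
Most parsimonious ingroup topology: (((Taxon M,Taxon K),Taxon L),Taxon T).
Taxon T is sister to the clade containing all other ingroup taxa, so it is the earliest-diverging (most basal) ingroup lineage.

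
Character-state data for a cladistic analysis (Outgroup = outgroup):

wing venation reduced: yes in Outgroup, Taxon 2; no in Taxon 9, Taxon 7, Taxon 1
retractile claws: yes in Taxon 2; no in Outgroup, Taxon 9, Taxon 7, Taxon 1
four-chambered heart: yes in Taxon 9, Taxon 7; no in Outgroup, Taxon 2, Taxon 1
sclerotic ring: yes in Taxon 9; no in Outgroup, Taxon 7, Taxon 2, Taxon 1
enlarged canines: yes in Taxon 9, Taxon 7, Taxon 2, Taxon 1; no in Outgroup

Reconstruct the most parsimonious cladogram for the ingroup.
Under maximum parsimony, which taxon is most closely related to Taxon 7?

Character polarity is set by the outgroup: the derived state is whichever differs from the outgroup's state, so for wing venation reduced the derived state is 'no', and for the remaining characters it is 'yes'.
wing venation reduced (derived state 'no') is shared by Taxon 1, Taxon 7, and Taxon 9 — a synapomorphy uniting that clade.
retractile claws: derived state 'yes' in Taxon 2 only — an autapomorphy, so it tells us nothing about relationships among taxa.
Only Taxon 7 and Taxon 9 show the derived state 'yes' for four-chambered heart, supporting them as a clade.
sclerotic ring: derived state 'yes' in Taxon 9 only — an autapomorphy, so it tells us nothing about relationships among taxa.
All ingroup taxa share the derived state 'yes' for enlarged canines; it defines the ingroup but does not resolve relationships within it.
Most parsimonious ingroup topology: (((Taxon 9,Taxon 7),Taxon 1),Taxon 2).
Taxon 7 and Taxon 9 form a cherry on this tree, so they are sister taxa.

Taxon 9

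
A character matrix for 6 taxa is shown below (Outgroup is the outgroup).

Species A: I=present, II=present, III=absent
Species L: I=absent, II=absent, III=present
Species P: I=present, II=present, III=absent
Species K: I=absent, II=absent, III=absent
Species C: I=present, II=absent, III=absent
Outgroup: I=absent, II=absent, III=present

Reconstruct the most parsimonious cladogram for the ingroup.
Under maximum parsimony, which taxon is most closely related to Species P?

Character polarity is set by the outgroup: the derived state is whichever differs from the outgroup's state, so for III the derived state is 'absent', and for the remaining characters it is 'present'.
I: derived state 'present' in Species A, Species C, and Species P only — synapomorphy for {Species A, Species C, Species P}.
II (derived state 'present') is shared by Species A and Species P — a synapomorphy uniting that clade.
III: derived state 'absent' in Species A, Species C, Species K, and Species P only — synapomorphy for {Species A, Species C, Species K, Species P}.
Most parsimonious ingroup topology: ((((Species P,Species A),Species C),Species K),Species L).
Species P and Species A form a cherry on this tree, so they are sister taxa.

Species A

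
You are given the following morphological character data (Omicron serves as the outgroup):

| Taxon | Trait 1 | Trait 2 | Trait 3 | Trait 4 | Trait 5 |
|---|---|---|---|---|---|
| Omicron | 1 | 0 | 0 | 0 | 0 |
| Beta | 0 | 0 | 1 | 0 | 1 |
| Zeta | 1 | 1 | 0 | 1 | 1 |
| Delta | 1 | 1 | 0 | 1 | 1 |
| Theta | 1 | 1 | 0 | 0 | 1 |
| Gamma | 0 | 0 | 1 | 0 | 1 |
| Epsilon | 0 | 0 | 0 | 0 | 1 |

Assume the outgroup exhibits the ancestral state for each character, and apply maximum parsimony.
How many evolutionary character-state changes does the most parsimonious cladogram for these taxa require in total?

Character polarity is set by the outgroup: the derived state is whichever differs from the outgroup's state, so for Trait 1 the derived state is '0', and for the remaining characters it is '1'.
Trait 1: derived state '0' in Beta, Epsilon, and Gamma only — synapomorphy for {Beta, Epsilon, Gamma}.
Only Delta, Theta, and Zeta show the derived state '1' for Trait 2, supporting them as a clade.
Trait 3: derived state '1' in Beta and Gamma only — synapomorphy for {Beta, Gamma}.
Only Delta and Zeta show the derived state '1' for Trait 4, supporting them as a clade.
All ingroup taxa share the derived state '1' for Trait 5; it defines the ingroup but does not resolve relationships within it.
Most parsimonious ingroup topology: (((Beta,Gamma),Epsilon),(Theta,(Delta,Zeta))).
Changes per character on this tree: Trait 1: 1; Trait 2: 1; Trait 3: 1; Trait 4: 1; Trait 5: 1.
Total = 5.

5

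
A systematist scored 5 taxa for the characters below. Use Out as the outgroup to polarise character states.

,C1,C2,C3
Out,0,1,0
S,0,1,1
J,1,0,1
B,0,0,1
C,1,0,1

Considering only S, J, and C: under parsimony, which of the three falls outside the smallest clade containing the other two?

Character polarity is set by the outgroup: the derived state is whichever differs from the outgroup's state, so for C2 the derived state is '0', and for the remaining characters it is '1'.
C1: derived state '1' in C and J only — synapomorphy for {C, J}.
C2 (derived state '0') is shared by B, C, and J — a synapomorphy uniting that clade.
C3 (derived state '1') is shared by all ingroup taxa — unites the whole ingroup.
Most parsimonious ingroup topology: (S,((J,C),B)).
C and J share a more recent common ancestor with each other than either does with S, so S is the least closely related of the three.

S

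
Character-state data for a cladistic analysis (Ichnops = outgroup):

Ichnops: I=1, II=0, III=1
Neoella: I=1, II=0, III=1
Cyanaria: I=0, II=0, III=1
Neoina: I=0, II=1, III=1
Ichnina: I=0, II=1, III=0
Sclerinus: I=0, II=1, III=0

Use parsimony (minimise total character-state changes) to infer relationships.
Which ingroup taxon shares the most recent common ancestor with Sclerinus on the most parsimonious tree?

Ichnina

Character polarity is set by the outgroup: the derived state is whichever differs from the outgroup's state, so for I, III the derived state is '0', and for the remaining characters it is '1'.
I (derived state '0') is shared by Cyanaria, Ichnina, Neoina, and Sclerinus — a synapomorphy uniting that clade.
II: derived state '1' in Ichnina, Neoina, and Sclerinus only — synapomorphy for {Ichnina, Neoina, Sclerinus}.
III (derived state '0') is shared by Ichnina and Sclerinus — a synapomorphy uniting that clade.
Most parsimonious ingroup topology: (Neoella,(((Ichnina,Sclerinus),Neoina),Cyanaria)).
Sclerinus and Ichnina form a cherry on this tree, so they are sister taxa.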